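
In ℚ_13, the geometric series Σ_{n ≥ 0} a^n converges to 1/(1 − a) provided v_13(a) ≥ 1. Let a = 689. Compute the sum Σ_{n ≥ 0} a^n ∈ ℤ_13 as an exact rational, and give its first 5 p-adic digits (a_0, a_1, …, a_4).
Σ a^n = 1/(1 − a) = -1/688;  first 5 digits = (1, 1, 5, 9, 3)

v_13(a) = 1 ≥ 1, so the series converges in ℤ_13 to 1/(1 − a) = 1/(1 − 689) = -1/688. Expand this rational in ℤ_13: compute digits iteratively via d_i = x_i mod 13, x_{i+1} = (x_i − d_i)/13. The first 5 digits are (1, 1, 5, 9, 3).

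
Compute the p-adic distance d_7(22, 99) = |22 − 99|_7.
d_7(22, 99) = 1/7

Step 1 — x − y = 22 − 99 = -77. Step 2 — v_7(-77) = 1 (factor: -77 = −(7^1 · 11); the sign does not affect v_p). Step 3 — |x − y|_7 = 7^{-1} = 1/7.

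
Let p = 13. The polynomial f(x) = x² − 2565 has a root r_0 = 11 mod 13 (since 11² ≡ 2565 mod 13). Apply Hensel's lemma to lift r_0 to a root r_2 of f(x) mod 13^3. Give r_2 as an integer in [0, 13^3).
r_2 = 1428 (mod 2197)

Hensel's recurrence: r_{i+1} = r_i − f(r_i)·(f′(r_i))^{-1} mod 13^{i+2}, with f′(x) = 2x. Iterate:
  r_0 = 11 (mod 13)
  r_1 = 76 (mod 169)
  r_2 = 1428 (mod 2197)
Final: r_2 = 1428, and one checks f(r_2) ≡ 0 mod 13^3.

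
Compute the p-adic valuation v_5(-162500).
v_5(-162500) = 5

v_5(n) is the largest exponent k such that 5^k divides n. Factor out: -162500 = -5^5 · 52. (Sign doesn't affect v_p.) So v_5(-162500) = 5.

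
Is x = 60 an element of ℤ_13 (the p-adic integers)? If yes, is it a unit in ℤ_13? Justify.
x ∈ ℤ_13^× (unit); v_13(x) = 0

ℤ_13 = {x ∈ ℚ_13 : v_13(x) ≥ 0} and ℤ_13^× = {x ∈ ℤ_13 : v_13(x) = 0}. Here v_13(60) = v_13(num) − v_13(den) = 0; compare against these criteria.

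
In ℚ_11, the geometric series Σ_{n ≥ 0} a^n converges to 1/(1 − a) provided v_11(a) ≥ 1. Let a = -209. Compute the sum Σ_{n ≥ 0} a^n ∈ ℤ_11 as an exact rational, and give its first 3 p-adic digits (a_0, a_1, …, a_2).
Σ a^n = 1/(1 − a) = 1/210;  first 3 digits = (1, 3, 7)

v_11(a) = 1 ≥ 1, so the series converges in ℤ_11 to 1/(1 − a) = 1/(1 − (-209)) = 1/210. Expand this rational in ℤ_11: compute digits iteratively via d_i = x_i mod 11, x_{i+1} = (x_i − d_i)/11. The first 3 digits are (1, 3, 7).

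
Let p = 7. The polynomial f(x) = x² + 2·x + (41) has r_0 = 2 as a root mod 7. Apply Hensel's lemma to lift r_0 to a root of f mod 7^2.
r_1 = 2 (mod 49)

Hensel: r_{i+1} = r_i − f(r_i)·(f′(r_i))^{-1} mod 7^{i+2}, f′(x) = 2x + 2. Iterate:
  r_0 = 2 (mod 7)
  r_1 = 2 (mod 49)
Final: r = 2 satisfies f(r) ≡ 0 mod 7^2.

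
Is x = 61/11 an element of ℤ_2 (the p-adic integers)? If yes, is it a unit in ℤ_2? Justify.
x ∈ ℤ_2^× (unit); v_2(x) = 0

ℤ_2 = {x ∈ ℚ_2 : v_2(x) ≥ 0} and ℤ_2^× = {x ∈ ℤ_2 : v_2(x) = 0}. Here v_2(61/11) = v_2(num) − v_2(den) = 0; compare against these criteria.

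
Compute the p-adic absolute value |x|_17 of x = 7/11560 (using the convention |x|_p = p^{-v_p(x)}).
|7/11560|_17 = 289

Step 1 — compute v_17(x) by factoring powers of 17 out of the numerator and denominator: v_17(7/11560) = -2. Step 2 — apply |x|_p = p^{-v_p(x)} = 17^{2} = 289.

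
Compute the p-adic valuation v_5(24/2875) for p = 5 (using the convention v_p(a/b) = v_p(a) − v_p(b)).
v_5(24/2875) = -3

Factor powers of 5 from the numerator and denominator of the reduced fraction: 24 = 5^0 · 24 and 2875 = 5^3 · 23. Apply v_p(a/b) = v_p(a) − v_p(b): v_5(24/2875) = 0 − 3 = -3.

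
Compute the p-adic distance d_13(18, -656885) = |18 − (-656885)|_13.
d_13(18, -656885) = 1/28561

Step 1 — x − y = 18 − (-656885) = 656903. Step 2 — v_13(656903) = 4 (factor: 656903 = (13^4 · 23); the sign does not affect v_p). Step 3 — |x − y|_13 = 13^{-4} = 1/28561.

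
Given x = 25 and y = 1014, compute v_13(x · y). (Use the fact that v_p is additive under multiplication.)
v_13(25350) = 2

v_p(x) = 0 (factor: 25 = 13^0 · 25); v_p(y) = 2 (factor: 1014 = 13^2 · 6). Additivity: v_p(xy) = v_p(x) + v_p(y) = 0 + 2 = 2. (Direct check: xy = 25350 = 13^2 · (150).)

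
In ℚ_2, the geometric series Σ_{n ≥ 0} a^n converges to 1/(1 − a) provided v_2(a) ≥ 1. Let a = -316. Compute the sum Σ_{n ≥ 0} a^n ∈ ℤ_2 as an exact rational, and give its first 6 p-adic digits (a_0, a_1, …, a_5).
Σ a^n = 1/(1 − a) = 1/317;  first 6 digits = (1, 0, 1, 0, 1, 0)

v_2(a) = 2 ≥ 1, so the series converges in ℤ_2 to 1/(1 − a) = 1/(1 − (-316)) = 1/317. Expand this rational in ℤ_2: compute digits iteratively via d_i = x_i mod 2, x_{i+1} = (x_i − d_i)/2. The first 6 digits are (1, 0, 1, 0, 1, 0).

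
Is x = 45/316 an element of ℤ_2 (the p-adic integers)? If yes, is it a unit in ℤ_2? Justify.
x ∉ ℤ_2 (v_2(x) = -2 < 0)

ℤ_2 = {x ∈ ℚ_2 : v_2(x) ≥ 0} and ℤ_2^× = {x ∈ ℤ_2 : v_2(x) = 0}. Here v_2(45/316) = v_2(num) − v_2(den) = -2; compare against these criteria.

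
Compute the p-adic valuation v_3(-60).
v_3(-60) = 1

v_3(n) is the largest exponent k such that 3^k divides n. Factor out: -60 = -3^1 · 20. (Sign doesn't affect v_p.) So v_3(-60) = 1.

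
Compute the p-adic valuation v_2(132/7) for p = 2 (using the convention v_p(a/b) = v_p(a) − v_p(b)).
v_2(132/7) = 2

Factor powers of 2 from the numerator and denominator of the reduced fraction: 132 = 2^2 · 33 and 7 = 2^0 · 7. Apply v_p(a/b) = v_p(a) − v_p(b): v_2(132/7) = 2 − 0 = 2.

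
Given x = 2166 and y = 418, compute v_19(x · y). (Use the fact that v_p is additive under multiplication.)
v_19(905388) = 3

v_p(x) = 2 (factor: 2166 = 19^2 · 6); v_p(y) = 1 (factor: 418 = 19^1 · 22). Additivity: v_p(xy) = v_p(x) + v_p(y) = 2 + 1 = 3. (Direct check: xy = 905388 = 19^3 · (132).)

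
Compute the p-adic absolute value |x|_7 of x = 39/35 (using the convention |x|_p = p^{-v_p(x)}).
|39/35|_7 = 7

Step 1 — compute v_7(x) by factoring powers of 7 out of the numerator and denominator: v_7(39/35) = -1. Step 2 — apply |x|_p = p^{-v_p(x)} = 7^{1} = 7.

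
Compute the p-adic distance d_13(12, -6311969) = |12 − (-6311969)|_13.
d_13(12, -6311969) = 1/371293

Step 1 — x − y = 12 − (-6311969) = 6311981. Step 2 — v_13(6311981) = 5 (factor: 6311981 = (13^5 · 17); the sign does not affect v_p). Step 3 — |x − y|_13 = 13^{-5} = 1/371293.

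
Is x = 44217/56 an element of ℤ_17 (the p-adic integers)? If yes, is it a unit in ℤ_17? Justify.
x ∈ ℤ_17 but not a unit; v_17(x) = 3 > 0

ℤ_17 = {x ∈ ℚ_17 : v_17(x) ≥ 0} and ℤ_17^× = {x ∈ ℤ_17 : v_17(x) = 0}. Here v_17(44217/56) = v_17(num) − v_17(den) = 3; compare against these criteria.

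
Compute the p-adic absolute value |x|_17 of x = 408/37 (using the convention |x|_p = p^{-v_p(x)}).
|408/37|_17 = 1/17

Step 1 — compute v_17(x) by factoring powers of 17 out of the numerator and denominator: v_17(408/37) = 1. Step 2 — apply |x|_p = p^{-v_p(x)} = 17^{-1} = 1/17.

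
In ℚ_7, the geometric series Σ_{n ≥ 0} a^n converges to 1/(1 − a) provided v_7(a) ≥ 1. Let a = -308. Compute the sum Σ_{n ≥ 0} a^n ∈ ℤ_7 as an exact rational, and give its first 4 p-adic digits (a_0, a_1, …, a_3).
Σ a^n = 1/(1 − a) = 1/309;  first 4 digits = (1, 5, 4, 1)

v_7(a) = 1 ≥ 1, so the series converges in ℤ_7 to 1/(1 − a) = 1/(1 − (-308)) = 1/309. Expand this rational in ℤ_7: compute digits iteratively via d_i = x_i mod 7, x_{i+1} = (x_i − d_i)/7. The first 4 digits are (1, 5, 4, 1).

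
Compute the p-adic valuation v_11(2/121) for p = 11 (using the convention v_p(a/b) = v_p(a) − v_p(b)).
v_11(2/121) = -2

Factor powers of 11 from the numerator and denominator of the reduced fraction: 2 = 11^0 · 2 and 121 = 11^2 · 1. Apply v_p(a/b) = v_p(a) − v_p(b): v_11(2/121) = 0 − 2 = -2.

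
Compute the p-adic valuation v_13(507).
v_13(507) = 2

v_13(n) is the largest exponent k such that 13^k divides n. Factor out: 507 = 13^2 · 3. (Sign doesn't affect v_p.) So v_13(507) = 2.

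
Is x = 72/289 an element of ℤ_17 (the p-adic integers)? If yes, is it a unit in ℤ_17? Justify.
x ∉ ℤ_17 (v_17(x) = -2 < 0)

ℤ_17 = {x ∈ ℚ_17 : v_17(x) ≥ 0} and ℤ_17^× = {x ∈ ℤ_17 : v_17(x) = 0}. Here v_17(72/289) = v_17(num) − v_17(den) = -2; compare against these criteria.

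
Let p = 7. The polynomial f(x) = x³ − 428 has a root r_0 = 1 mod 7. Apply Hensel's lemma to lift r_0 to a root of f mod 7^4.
r_3 = 2332 (mod 2401)

Hensel: r_{i+1} = r_i − f(r_i)/f′(r_i) mod 7^{i+2}, where f′(x) = 3x². Iterate:
  r_0 = 1 (mod 7)
  r_1 = 29 (mod 49)
  r_2 = 274 (mod 343)
  r_3 = 2332 (mod 2401)
Final: r = 2332 with f(r) ≡ 0 mod 7^4.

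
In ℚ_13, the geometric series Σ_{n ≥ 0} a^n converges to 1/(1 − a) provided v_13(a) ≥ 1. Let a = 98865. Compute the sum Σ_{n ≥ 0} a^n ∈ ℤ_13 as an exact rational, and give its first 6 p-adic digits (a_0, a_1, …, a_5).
Σ a^n = 1/(1 − a) = -1/98864;  first 6 digits = (1, 0, 0, 6, 3, 0)

v_13(a) = 3 ≥ 1, so the series converges in ℤ_13 to 1/(1 − a) = 1/(1 − 98865) = -1/98864. Expand this rational in ℤ_13: compute digits iteratively via d_i = x_i mod 13, x_{i+1} = (x_i − d_i)/13. The first 6 digits are (1, 0, 0, 6, 3, 0).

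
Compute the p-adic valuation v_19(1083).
v_19(1083) = 2

v_19(n) is the largest exponent k such that 19^k divides n. Factor out: 1083 = 19^2 · 3. (Sign doesn't affect v_p.) So v_19(1083) = 2.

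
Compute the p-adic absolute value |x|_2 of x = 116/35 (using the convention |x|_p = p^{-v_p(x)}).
|116/35|_2 = 1/4

Step 1 — compute v_2(x) by factoring powers of 2 out of the numerator and denominator: v_2(116/35) = 2. Step 2 — apply |x|_p = p^{-v_p(x)} = 2^{-2} = 1/4.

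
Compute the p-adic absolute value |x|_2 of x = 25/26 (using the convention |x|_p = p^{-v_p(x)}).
|25/26|_2 = 2

Step 1 — compute v_2(x) by factoring powers of 2 out of the numerator and denominator: v_2(25/26) = -1. Step 2 — apply |x|_p = p^{-v_p(x)} = 2^{1} = 2.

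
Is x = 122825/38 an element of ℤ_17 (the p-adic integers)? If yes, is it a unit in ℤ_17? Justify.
x ∈ ℤ_17 but not a unit; v_17(x) = 3 > 0

ℤ_17 = {x ∈ ℚ_17 : v_17(x) ≥ 0} and ℤ_17^× = {x ∈ ℤ_17 : v_17(x) = 0}. Here v_17(122825/38) = v_17(num) − v_17(den) = 3; compare against these criteria.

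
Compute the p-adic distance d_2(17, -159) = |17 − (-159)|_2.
d_2(17, -159) = 1/16

Step 1 — x − y = 17 − (-159) = 176. Step 2 — v_2(176) = 4 (factor: 176 = (2^4 · 11); the sign does not affect v_p). Step 3 — |x − y|_2 = 2^{-4} = 1/16.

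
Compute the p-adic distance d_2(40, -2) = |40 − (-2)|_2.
d_2(40, -2) = 1/2

Step 1 — x − y = 40 − (-2) = 42. Step 2 — v_2(42) = 1 (factor: 42 = (2^1 · 21); the sign does not affect v_p). Step 3 — |x − y|_2 = 2^{-1} = 1/2.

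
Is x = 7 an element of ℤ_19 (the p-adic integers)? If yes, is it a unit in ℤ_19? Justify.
x ∈ ℤ_19^× (unit); v_19(x) = 0

ℤ_19 = {x ∈ ℚ_19 : v_19(x) ≥ 0} and ℤ_19^× = {x ∈ ℤ_19 : v_19(x) = 0}. Here v_19(7) = v_19(num) − v_19(den) = 0; compare against these criteria.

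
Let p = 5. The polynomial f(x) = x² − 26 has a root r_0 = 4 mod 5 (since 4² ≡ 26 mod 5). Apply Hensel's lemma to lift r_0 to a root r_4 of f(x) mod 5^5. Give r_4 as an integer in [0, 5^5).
r_4 = 2799 (mod 3125)

Hensel's recurrence: r_{i+1} = r_i − f(r_i)·(f′(r_i))^{-1} mod 5^{i+2}, with f′(x) = 2x. Iterate:
  r_0 = 4 (mod 5)
  r_1 = 24 (mod 25)
  r_2 = 49 (mod 125)
  r_3 = 299 (mod 625)
  r_4 = 2799 (mod 3125)
Final: r_4 = 2799, and one checks f(r_4) ≡ 0 mod 5^5.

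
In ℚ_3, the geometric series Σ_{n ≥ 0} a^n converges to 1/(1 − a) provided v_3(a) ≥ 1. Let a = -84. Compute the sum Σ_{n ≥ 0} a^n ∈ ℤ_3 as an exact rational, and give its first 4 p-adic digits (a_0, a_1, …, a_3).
Σ a^n = 1/(1 − a) = 1/85;  first 4 digits = (1, 2, 0, 2)

v_3(a) = 1 ≥ 1, so the series converges in ℤ_3 to 1/(1 − a) = 1/(1 − (-84)) = 1/85. Expand this rational in ℤ_3: compute digits iteratively via d_i = x_i mod 3, x_{i+1} = (x_i − d_i)/3. The first 4 digits are (1, 2, 0, 2).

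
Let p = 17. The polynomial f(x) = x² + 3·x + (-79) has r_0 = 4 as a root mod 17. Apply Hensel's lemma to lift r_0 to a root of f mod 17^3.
r_2 = 1007 (mod 4913)

Hensel: r_{i+1} = r_i − f(r_i)·(f′(r_i))^{-1} mod 17^{i+2}, f′(x) = 2x + 3. Iterate:
  r_0 = 4 (mod 17)
  r_1 = 140 (mod 289)
  r_2 = 1007 (mod 4913)
Final: r = 1007 satisfies f(r) ≡ 0 mod 17^3.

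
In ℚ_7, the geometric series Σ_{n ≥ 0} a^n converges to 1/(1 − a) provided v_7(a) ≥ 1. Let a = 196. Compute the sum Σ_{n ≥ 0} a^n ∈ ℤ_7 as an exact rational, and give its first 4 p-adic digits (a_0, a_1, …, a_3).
Σ a^n = 1/(1 − a) = -1/195;  first 4 digits = (1, 0, 4, 0)

v_7(a) = 2 ≥ 1, so the series converges in ℤ_7 to 1/(1 − a) = 1/(1 − 196) = -1/195. Expand this rational in ℤ_7: compute digits iteratively via d_i = x_i mod 7, x_{i+1} = (x_i − d_i)/7. The first 4 digits are (1, 0, 4, 0).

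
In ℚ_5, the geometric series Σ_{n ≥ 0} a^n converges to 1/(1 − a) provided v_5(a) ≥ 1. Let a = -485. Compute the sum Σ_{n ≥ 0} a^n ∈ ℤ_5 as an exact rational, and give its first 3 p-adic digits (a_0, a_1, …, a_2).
Σ a^n = 1/(1 − a) = 1/486;  first 3 digits = (1, 3, 4)

v_5(a) = 1 ≥ 1, so the series converges in ℤ_5 to 1/(1 − a) = 1/(1 − (-485)) = 1/486. Expand this rational in ℤ_5: compute digits iteratively via d_i = x_i mod 5, x_{i+1} = (x_i − d_i)/5. The first 3 digits are (1, 3, 4).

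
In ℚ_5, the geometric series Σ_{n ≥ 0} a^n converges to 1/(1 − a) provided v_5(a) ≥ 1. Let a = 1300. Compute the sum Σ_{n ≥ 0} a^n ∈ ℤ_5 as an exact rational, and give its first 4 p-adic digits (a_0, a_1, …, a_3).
Σ a^n = 1/(1 − a) = -1/1299;  first 4 digits = (1, 0, 2, 0)

v_5(a) = 2 ≥ 1, so the series converges in ℤ_5 to 1/(1 − a) = 1/(1 − 1300) = -1/1299. Expand this rational in ℤ_5: compute digits iteratively via d_i = x_i mod 5, x_{i+1} = (x_i − d_i)/5. The first 4 digits are (1, 0, 2, 0).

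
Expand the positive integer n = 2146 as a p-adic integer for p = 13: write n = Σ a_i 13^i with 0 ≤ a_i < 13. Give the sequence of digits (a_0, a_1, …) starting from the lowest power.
(a_0, a_1, …) = (1, 9, 12)

Repeated division by 13 gives the digits low-to-high: 2146 = 1 + 9·13^1 + 12·13^2. Digit sequence: (1, 9, 12).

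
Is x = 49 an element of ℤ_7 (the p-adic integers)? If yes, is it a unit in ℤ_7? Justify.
x ∈ ℤ_7 but not a unit; v_7(x) = 2 > 0

ℤ_7 = {x ∈ ℚ_7 : v_7(x) ≥ 0} and ℤ_7^× = {x ∈ ℤ_7 : v_7(x) = 0}. Here v_7(49) = v_7(num) − v_7(den) = 2; compare against these criteria.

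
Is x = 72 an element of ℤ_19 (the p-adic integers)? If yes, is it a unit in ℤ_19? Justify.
x ∈ ℤ_19^× (unit); v_19(x) = 0

ℤ_19 = {x ∈ ℚ_19 : v_19(x) ≥ 0} and ℤ_19^× = {x ∈ ℤ_19 : v_19(x) = 0}. Here v_19(72) = v_19(num) − v_19(den) = 0; compare against these criteria.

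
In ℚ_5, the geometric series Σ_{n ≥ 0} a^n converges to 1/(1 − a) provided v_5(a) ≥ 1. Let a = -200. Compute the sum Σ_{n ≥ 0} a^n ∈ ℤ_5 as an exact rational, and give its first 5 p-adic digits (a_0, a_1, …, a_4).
Σ a^n = 1/(1 − a) = 1/201;  first 5 digits = (1, 0, 2, 3, 3)

v_5(a) = 2 ≥ 1, so the series converges in ℤ_5 to 1/(1 − a) = 1/(1 − (-200)) = 1/201. Expand this rational in ℤ_5: compute digits iteratively via d_i = x_i mod 5, x_{i+1} = (x_i − d_i)/5. The first 5 digits are (1, 0, 2, 3, 3).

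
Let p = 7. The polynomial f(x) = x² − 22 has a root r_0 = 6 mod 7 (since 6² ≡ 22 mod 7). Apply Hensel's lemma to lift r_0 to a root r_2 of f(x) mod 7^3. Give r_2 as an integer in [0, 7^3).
r_2 = 258 (mod 343)

Hensel's recurrence: r_{i+1} = r_i − f(r_i)·(f′(r_i))^{-1} mod 7^{i+2}, with f′(x) = 2x. Iterate:
  r_0 = 6 (mod 7)
  r_1 = 13 (mod 49)
  r_2 = 258 (mod 343)
Final: r_2 = 258, and one checks f(r_2) ≡ 0 mod 7^3.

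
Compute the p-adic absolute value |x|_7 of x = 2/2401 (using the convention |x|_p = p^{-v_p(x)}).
|2/2401|_7 = 2401

Step 1 — compute v_7(x) by factoring powers of 7 out of the numerator and denominator: v_7(2/2401) = -4. Step 2 — apply |x|_p = p^{-v_p(x)} = 7^{4} = 2401.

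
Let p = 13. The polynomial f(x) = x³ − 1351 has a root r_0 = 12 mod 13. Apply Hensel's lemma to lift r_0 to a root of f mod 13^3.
r_2 = 1182 (mod 2197)

Hensel: r_{i+1} = r_i − f(r_i)/f′(r_i) mod 13^{i+2}, where f′(x) = 3x². Iterate:
  r_0 = 12 (mod 13)
  r_1 = 168 (mod 169)
  r_2 = 1182 (mod 2197)
Final: r = 1182 with f(r) ≡ 0 mod 13^3.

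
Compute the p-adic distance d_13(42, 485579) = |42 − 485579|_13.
d_13(42, 485579) = 1/28561

Step 1 — x − y = 42 − 485579 = -485537. Step 2 — v_13(-485537) = 4 (factor: -485537 = −(13^4 · 17); the sign does not affect v_p). Step 3 — |x − y|_13 = 13^{-4} = 1/28561.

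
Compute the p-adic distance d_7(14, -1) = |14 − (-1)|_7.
d_7(14, -1) = 1

Step 1 — x − y = 14 − (-1) = 15. Step 2 — v_7(15) = 0 (factor: 15 = (7^0 · 15); the sign does not affect v_p). Step 3 — |x − y|_7 = 7^{0} = 1.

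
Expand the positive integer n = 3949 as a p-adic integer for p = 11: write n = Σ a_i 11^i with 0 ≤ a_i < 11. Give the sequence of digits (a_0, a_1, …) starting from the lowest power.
(a_0, a_1, …) = (0, 7, 10, 2)

Repeated division by 11 gives the digits low-to-high: 3949 = 7·11^1 + 10·11^2 + 2·11^3. Digit sequence: (0, 7, 10, 2).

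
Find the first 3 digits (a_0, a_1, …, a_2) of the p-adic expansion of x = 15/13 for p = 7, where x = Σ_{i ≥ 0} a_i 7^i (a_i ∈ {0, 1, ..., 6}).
(a_0, …, a_2) = (6, 2, 5)

v_7(15/13) = 0 (numerator and denominator both coprime to 7), so x ∈ ℤ_7^×. Compute digits iteratively via a_i = x_i mod 7, x_{i+1} = (x_i − a_i)/7, with x_0 = x:
  x_0 = 15/13;  a_0 = 6;  x_1 = (x_0 − 6)/7 = -9/13
  x_1 = -9/13;  a_1 = 2;  x_2 = (x_1 − 2)/7 = -5/13
  x_2 = -5/13;  a_2 = 5;  x_3 = (x_2 − 5)/7 = -10/13
Digits: (6, 2, 5).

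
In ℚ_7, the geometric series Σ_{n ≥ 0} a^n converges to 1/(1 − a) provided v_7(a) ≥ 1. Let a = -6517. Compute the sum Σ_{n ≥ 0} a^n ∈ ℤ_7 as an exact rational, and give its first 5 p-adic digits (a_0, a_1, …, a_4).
Σ a^n = 1/(1 − a) = 1/6518;  first 5 digits = (1, 0, 0, 2, 4)

v_7(a) = 3 ≥ 1, so the series converges in ℤ_7 to 1/(1 − a) = 1/(1 − (-6517)) = 1/6518. Expand this rational in ℤ_7: compute digits iteratively via d_i = x_i mod 7, x_{i+1} = (x_i − d_i)/7. The first 5 digits are (1, 0, 0, 2, 4).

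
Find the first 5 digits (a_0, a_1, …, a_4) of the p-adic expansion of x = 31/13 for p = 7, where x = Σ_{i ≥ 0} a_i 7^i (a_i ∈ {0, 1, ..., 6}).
(a_0, …, a_4) = (4, 3, 6, 5, 4)

v_7(31/13) = 0 (numerator and denominator both coprime to 7), so x ∈ ℤ_7^×. Compute digits iteratively via a_i = x_i mod 7, x_{i+1} = (x_i − a_i)/7, with x_0 = x:
  x_0 = 31/13;  a_0 = 4;  x_1 = (x_0 − 4)/7 = -3/13
  x_1 = -3/13;  a_1 = 3;  x_2 = (x_1 − 3)/7 = -6/13
  x_2 = -6/13;  a_2 = 6;  x_3 = (x_2 − 6)/7 = -12/13
  x_3 = -12/13;  a_3 = 5;  x_4 = (x_3 − 5)/7 = -11/13
  x_4 = -11/13;  a_4 = 4;  x_5 = (x_4 − 4)/7 = -9/13
Digits: (4, 3, 6, 5, 4).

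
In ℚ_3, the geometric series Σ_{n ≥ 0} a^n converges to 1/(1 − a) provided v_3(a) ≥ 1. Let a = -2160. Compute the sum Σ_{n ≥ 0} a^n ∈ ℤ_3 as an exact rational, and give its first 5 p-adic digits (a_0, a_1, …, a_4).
Σ a^n = 1/(1 − a) = 1/2161;  first 5 digits = (1, 0, 0, 1, 0)

v_3(a) = 3 ≥ 1, so the series converges in ℤ_3 to 1/(1 − a) = 1/(1 − (-2160)) = 1/2161. Expand this rational in ℤ_3: compute digits iteratively via d_i = x_i mod 3, x_{i+1} = (x_i − d_i)/3. The first 5 digits are (1, 0, 0, 1, 0).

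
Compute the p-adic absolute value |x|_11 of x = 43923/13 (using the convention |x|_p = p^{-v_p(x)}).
|43923/13|_11 = 1/14641

Step 1 — compute v_11(x) by factoring powers of 11 out of the numerator and denominator: v_11(43923/13) = 4. Step 2 — apply |x|_p = p^{-v_p(x)} = 11^{-4} = 1/14641.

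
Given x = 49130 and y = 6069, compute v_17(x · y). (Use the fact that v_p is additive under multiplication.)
v_17(298169970) = 5

v_p(x) = 3 (factor: 49130 = 17^3 · 10); v_p(y) = 2 (factor: 6069 = 17^2 · 21). Additivity: v_p(xy) = v_p(x) + v_p(y) = 3 + 2 = 5. (Direct check: xy = 298169970 = 17^5 · (210).)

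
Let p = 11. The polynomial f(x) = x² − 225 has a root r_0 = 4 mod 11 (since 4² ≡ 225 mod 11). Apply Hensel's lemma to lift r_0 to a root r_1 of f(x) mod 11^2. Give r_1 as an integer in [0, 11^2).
r_1 = 15 (mod 121)

Hensel's recurrence: r_{i+1} = r_i − f(r_i)·(f′(r_i))^{-1} mod 11^{i+2}, with f′(x) = 2x. Iterate:
  r_0 = 4 (mod 11)
  r_1 = 15 (mod 121)
Final: r_1 = 15, and one checks f(r_1) ≡ 0 mod 11^2.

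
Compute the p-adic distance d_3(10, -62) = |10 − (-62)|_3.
d_3(10, -62) = 1/9

Step 1 — x − y = 10 − (-62) = 72. Step 2 — v_3(72) = 2 (factor: 72 = (3^2 · 8); the sign does not affect v_p). Step 3 — |x − y|_3 = 3^{-2} = 1/9.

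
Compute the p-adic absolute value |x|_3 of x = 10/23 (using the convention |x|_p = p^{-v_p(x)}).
|10/23|_3 = 1

Step 1 — compute v_3(x) by factoring powers of 3 out of the numerator and denominator: v_3(10/23) = 0. Step 2 — apply |x|_p = p^{-v_p(x)} = 3^{0} = 1.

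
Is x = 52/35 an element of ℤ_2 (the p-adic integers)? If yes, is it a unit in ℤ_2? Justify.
x ∈ ℤ_2 but not a unit; v_2(x) = 2 > 0

ℤ_2 = {x ∈ ℚ_2 : v_2(x) ≥ 0} and ℤ_2^× = {x ∈ ℤ_2 : v_2(x) = 0}. Here v_2(52/35) = v_2(num) − v_2(den) = 2; compare against these criteria.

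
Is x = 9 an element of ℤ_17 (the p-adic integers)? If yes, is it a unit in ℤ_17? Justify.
x ∈ ℤ_17^× (unit); v_17(x) = 0

ℤ_17 = {x ∈ ℚ_17 : v_17(x) ≥ 0} and ℤ_17^× = {x ∈ ℤ_17 : v_17(x) = 0}. Here v_17(9) = v_17(num) − v_17(den) = 0; compare against these criteria.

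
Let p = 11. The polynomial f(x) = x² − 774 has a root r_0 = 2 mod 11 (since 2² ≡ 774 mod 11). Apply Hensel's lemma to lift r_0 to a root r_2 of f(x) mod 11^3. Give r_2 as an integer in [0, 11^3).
r_2 = 497 (mod 1331)

Hensel's recurrence: r_{i+1} = r_i − f(r_i)·(f′(r_i))^{-1} mod 11^{i+2}, with f′(x) = 2x. Iterate:
  r_0 = 2 (mod 11)
  r_1 = 13 (mod 121)
  r_2 = 497 (mod 1331)
Final: r_2 = 497, and one checks f(r_2) ≡ 0 mod 11^3.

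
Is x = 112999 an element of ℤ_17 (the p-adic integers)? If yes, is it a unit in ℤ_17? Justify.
x ∈ ℤ_17 but not a unit; v_17(x) = 3 > 0

ℤ_17 = {x ∈ ℚ_17 : v_17(x) ≥ 0} and ℤ_17^× = {x ∈ ℤ_17 : v_17(x) = 0}. Here v_17(112999) = v_17(num) − v_17(den) = 3; compare against these criteria.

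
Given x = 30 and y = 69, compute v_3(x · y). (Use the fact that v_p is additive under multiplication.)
v_3(2070) = 2

v_p(x) = 1 (factor: 30 = 3^1 · 10); v_p(y) = 1 (factor: 69 = 3^1 · 23). Additivity: v_p(xy) = v_p(x) + v_p(y) = 1 + 1 = 2. (Direct check: xy = 2070 = 3^2 · (230).)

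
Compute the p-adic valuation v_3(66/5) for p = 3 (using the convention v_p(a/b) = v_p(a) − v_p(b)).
v_3(66/5) = 1

Factor powers of 3 from the numerator and denominator of the reduced fraction: 66 = 3^1 · 22 and 5 = 3^0 · 5. Apply v_p(a/b) = v_p(a) − v_p(b): v_3(66/5) = 1 − 0 = 1.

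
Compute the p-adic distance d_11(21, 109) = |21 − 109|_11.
d_11(21, 109) = 1/11

Step 1 — x − y = 21 − 109 = -88. Step 2 — v_11(-88) = 1 (factor: -88 = −(11^1 · 8); the sign does not affect v_p). Step 3 — |x − y|_11 = 11^{-1} = 1/11.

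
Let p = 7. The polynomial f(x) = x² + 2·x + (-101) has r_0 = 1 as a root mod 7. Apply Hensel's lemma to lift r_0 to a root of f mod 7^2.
r_1 = 1 (mod 49)

Hensel: r_{i+1} = r_i − f(r_i)·(f′(r_i))^{-1} mod 7^{i+2}, f′(x) = 2x + 2. Iterate:
  r_0 = 1 (mod 7)
  r_1 = 1 (mod 49)
Final: r = 1 satisfies f(r) ≡ 0 mod 7^2.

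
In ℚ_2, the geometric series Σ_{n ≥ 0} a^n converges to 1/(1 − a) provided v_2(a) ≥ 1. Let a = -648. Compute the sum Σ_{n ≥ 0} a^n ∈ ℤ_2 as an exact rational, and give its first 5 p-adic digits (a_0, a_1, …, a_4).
Σ a^n = 1/(1 − a) = 1/649;  first 5 digits = (1, 0, 0, 1, 1)

v_2(a) = 3 ≥ 1, so the series converges in ℤ_2 to 1/(1 − a) = 1/(1 − (-648)) = 1/649. Expand this rational in ℤ_2: compute digits iteratively via d_i = x_i mod 2, x_{i+1} = (x_i − d_i)/2. The first 5 digits are (1, 0, 0, 1, 1).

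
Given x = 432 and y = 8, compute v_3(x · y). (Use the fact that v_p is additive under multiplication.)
v_3(3456) = 3

v_p(x) = 3 (factor: 432 = 3^3 · 16); v_p(y) = 0 (factor: 8 = 3^0 · 8). Additivity: v_p(xy) = v_p(x) + v_p(y) = 3 + 0 = 3. (Direct check: xy = 3456 = 3^3 · (128).)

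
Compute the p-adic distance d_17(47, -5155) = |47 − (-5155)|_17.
d_17(47, -5155) = 1/289

Step 1 — x − y = 47 − (-5155) = 5202. Step 2 — v_17(5202) = 2 (factor: 5202 = (17^2 · 18); the sign does not affect v_p). Step 3 — |x − y|_17 = 17^{-2} = 1/289.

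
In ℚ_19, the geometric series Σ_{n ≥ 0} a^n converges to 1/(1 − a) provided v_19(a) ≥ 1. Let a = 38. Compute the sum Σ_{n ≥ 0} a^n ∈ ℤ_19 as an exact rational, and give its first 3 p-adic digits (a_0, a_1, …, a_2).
Σ a^n = 1/(1 − a) = -1/37;  first 3 digits = (1, 2, 4)

v_19(a) = 1 ≥ 1, so the series converges in ℤ_19 to 1/(1 − a) = 1/(1 − 38) = -1/37. Expand this rational in ℤ_19: compute digits iteratively via d_i = x_i mod 19, x_{i+1} = (x_i − d_i)/19. The first 3 digits are (1, 2, 4).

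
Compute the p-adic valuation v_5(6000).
v_5(6000) = 3

v_5(n) is the largest exponent k such that 5^k divides n. Factor out: 6000 = 5^3 · 48. (Sign doesn't affect v_p.) So v_5(6000) = 3.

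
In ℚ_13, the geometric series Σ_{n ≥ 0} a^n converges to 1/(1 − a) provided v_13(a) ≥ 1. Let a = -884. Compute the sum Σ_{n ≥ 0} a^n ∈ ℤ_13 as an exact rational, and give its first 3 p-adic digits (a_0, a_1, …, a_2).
Σ a^n = 1/(1 − a) = 1/885;  first 3 digits = (1, 10, 3)

v_13(a) = 1 ≥ 1, so the series converges in ℤ_13 to 1/(1 − a) = 1/(1 − (-884)) = 1/885. Expand this rational in ℤ_13: compute digits iteratively via d_i = x_i mod 13, x_{i+1} = (x_i − d_i)/13. The first 3 digits are (1, 10, 3).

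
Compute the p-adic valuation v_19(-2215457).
v_19(-2215457) = 4

v_19(n) is the largest exponent k such that 19^k divides n. Factor out: -2215457 = -19^4 · 17. (Sign doesn't affect v_p.) So v_19(-2215457) = 4.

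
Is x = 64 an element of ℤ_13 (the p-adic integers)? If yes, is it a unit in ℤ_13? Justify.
x ∈ ℤ_13^× (unit); v_13(x) = 0

ℤ_13 = {x ∈ ℚ_13 : v_13(x) ≥ 0} and ℤ_13^× = {x ∈ ℤ_13 : v_13(x) = 0}. Here v_13(64) = v_13(num) − v_13(den) = 0; compare against these criteria.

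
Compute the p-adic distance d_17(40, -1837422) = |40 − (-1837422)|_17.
d_17(40, -1837422) = 1/83521

Step 1 — x − y = 40 − (-1837422) = 1837462. Step 2 — v_17(1837462) = 4 (factor: 1837462 = (17^4 · 22); the sign does not affect v_p). Step 3 — |x − y|_17 = 17^{-4} = 1/83521.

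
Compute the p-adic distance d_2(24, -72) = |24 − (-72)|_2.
d_2(24, -72) = 1/32

Step 1 — x − y = 24 − (-72) = 96. Step 2 — v_2(96) = 5 (factor: 96 = (2^5 · 3); the sign does not affect v_p). Step 3 — |x − y|_2 = 2^{-5} = 1/32.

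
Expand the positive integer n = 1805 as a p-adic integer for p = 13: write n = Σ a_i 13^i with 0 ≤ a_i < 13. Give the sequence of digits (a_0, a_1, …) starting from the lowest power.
(a_0, a_1, …) = (11, 8, 10)

Repeated division by 13 gives the digits low-to-high: 1805 = 11 + 8·13^1 + 10·13^2. Digit sequence: (11, 8, 10).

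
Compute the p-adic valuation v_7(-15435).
v_7(-15435) = 3

v_7(n) is the largest exponent k such that 7^k divides n. Factor out: -15435 = -7^3 · 45. (Sign doesn't affect v_p.) So v_7(-15435) = 3.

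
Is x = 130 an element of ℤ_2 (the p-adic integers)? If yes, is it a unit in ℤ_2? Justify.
x ∈ ℤ_2 but not a unit; v_2(x) = 1 > 0

ℤ_2 = {x ∈ ℚ_2 : v_2(x) ≥ 0} and ℤ_2^× = {x ∈ ℤ_2 : v_2(x) = 0}. Here v_2(130) = v_2(num) − v_2(den) = 1; compare against these criteria.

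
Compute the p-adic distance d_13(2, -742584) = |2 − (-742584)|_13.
d_13(2, -742584) = 1/371293

Step 1 — x − y = 2 − (-742584) = 742586. Step 2 — v_13(742586) = 5 (factor: 742586 = (13^5 · 2); the sign does not affect v_p). Step 3 — |x − y|_13 = 13^{-5} = 1/371293.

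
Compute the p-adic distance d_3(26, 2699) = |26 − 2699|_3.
d_3(26, 2699) = 1/243

Step 1 — x − y = 26 − 2699 = -2673. Step 2 — v_3(-2673) = 5 (factor: -2673 = −(3^5 · 11); the sign does not affect v_p). Step 3 — |x − y|_3 = 3^{-5} = 1/243.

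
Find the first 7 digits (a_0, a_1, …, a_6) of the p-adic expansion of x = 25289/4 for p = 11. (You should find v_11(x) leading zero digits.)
(a_0, …, a_6) = (0, 0, 0, 2, 3, 8, 2)

v_11(25289/4) = 3, so a_0 = ... = a_2 = 0. Factor out: x = 11^3 · u with u = 19/4 a unit in ℤ_11. Expand u iteratively via a_{v+i} = u_i mod 11, u_{i+1} = (u_i − a_{v+i})/11:
  u_0 = 19/4;  a_3 = 2;  u_1 = (u_0 − 2)/11 = 1/4
  u_1 = 1/4;  a_4 = 3;  u_2 = (u_1 − 3)/11 = -1/4
  u_2 = -1/4;  a_5 = 8;  u_3 = (u_2 − 8)/11 = -3/4
  u_3 = -3/4;  a_6 = 2;  u_4 = (u_3 − 2)/11 = -1/4
Digits: (0, 0, 0, 2, 3, 8, 2).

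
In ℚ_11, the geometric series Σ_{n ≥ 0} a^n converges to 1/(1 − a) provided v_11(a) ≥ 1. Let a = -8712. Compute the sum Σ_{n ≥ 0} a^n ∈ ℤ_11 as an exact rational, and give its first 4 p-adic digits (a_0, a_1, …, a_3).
Σ a^n = 1/(1 − a) = 1/8713;  first 4 digits = (1, 0, 5, 4)

v_11(a) = 2 ≥ 1, so the series converges in ℤ_11 to 1/(1 − a) = 1/(1 − (-8712)) = 1/8713. Expand this rational in ℤ_11: compute digits iteratively via d_i = x_i mod 11, x_{i+1} = (x_i − d_i)/11. The first 4 digits are (1, 0, 5, 4).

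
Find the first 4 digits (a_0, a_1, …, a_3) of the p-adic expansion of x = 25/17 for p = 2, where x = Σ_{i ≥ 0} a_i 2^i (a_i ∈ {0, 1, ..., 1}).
(a_0, …, a_3) = (1, 0, 0, 1)

v_2(25/17) = 0 (numerator and denominator both coprime to 2), so x ∈ ℤ_2^×. Compute digits iteratively via a_i = x_i mod 2, x_{i+1} = (x_i − a_i)/2, with x_0 = x:
  x_0 = 25/17;  a_0 = 1;  x_1 = (x_0 − 1)/2 = 4/17
  x_1 = 4/17;  a_1 = 0;  x_2 = (x_1 − 0)/2 = 2/17
  x_2 = 2/17;  a_2 = 0;  x_3 = (x_2 − 0)/2 = 1/17
  x_3 = 1/17;  a_3 = 1;  x_4 = (x_3 − 1)/2 = -8/17
Digits: (1, 0, 0, 1).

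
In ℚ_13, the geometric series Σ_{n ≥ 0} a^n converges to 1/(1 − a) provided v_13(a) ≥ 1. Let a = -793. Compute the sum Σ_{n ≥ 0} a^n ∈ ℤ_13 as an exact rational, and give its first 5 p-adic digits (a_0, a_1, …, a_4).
Σ a^n = 1/(1 − a) = 1/794;  first 5 digits = (1, 4, 11, 11, 3)

v_13(a) = 1 ≥ 1, so the series converges in ℤ_13 to 1/(1 − a) = 1/(1 − (-793)) = 1/794. Expand this rational in ℤ_13: compute digits iteratively via d_i = x_i mod 13, x_{i+1} = (x_i − d_i)/13. The first 5 digits are (1, 4, 11, 11, 3).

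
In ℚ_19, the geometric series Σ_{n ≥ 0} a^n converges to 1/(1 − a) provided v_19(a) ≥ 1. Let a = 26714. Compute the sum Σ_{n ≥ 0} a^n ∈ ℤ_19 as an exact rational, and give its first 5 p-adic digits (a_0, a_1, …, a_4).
Σ a^n = 1/(1 − a) = -1/26713;  first 5 digits = (1, 0, 17, 3, 4)

v_19(a) = 2 ≥ 1, so the series converges in ℤ_19 to 1/(1 − a) = 1/(1 − 26714) = -1/26713. Expand this rational in ℤ_19: compute digits iteratively via d_i = x_i mod 19, x_{i+1} = (x_i − d_i)/19. The first 5 digits are (1, 0, 17, 3, 4).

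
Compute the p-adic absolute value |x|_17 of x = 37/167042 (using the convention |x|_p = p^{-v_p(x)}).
|37/167042|_17 = 83521

Step 1 — compute v_17(x) by factoring powers of 17 out of the numerator and denominator: v_17(37/167042) = -4. Step 2 — apply |x|_p = p^{-v_p(x)} = 17^{4} = 83521.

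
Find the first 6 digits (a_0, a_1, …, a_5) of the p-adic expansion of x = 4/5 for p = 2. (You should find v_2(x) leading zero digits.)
(a_0, …, a_5) = (0, 0, 1, 0, 1, 1)

v_2(4/5) = 2, so a_0 = ... = a_1 = 0. Factor out: x = 2^2 · u with u = 1/5 a unit in ℤ_2. Expand u iteratively via a_{v+i} = u_i mod 2, u_{i+1} = (u_i − a_{v+i})/2:
  u_0 = 1/5;  a_2 = 1;  u_1 = (u_0 − 1)/2 = -2/5
  u_1 = -2/5;  a_3 = 0;  u_2 = (u_1 − 0)/2 = -1/5
  u_2 = -1/5;  a_4 = 1;  u_3 = (u_2 − 1)/2 = -3/5
  u_3 = -3/5;  a_5 = 1;  u_4 = (u_3 − 1)/2 = -4/5
Digits: (0, 0, 1, 0, 1, 1).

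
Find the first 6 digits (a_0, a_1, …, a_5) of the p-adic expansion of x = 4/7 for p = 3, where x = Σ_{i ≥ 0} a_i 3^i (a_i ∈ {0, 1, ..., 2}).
(a_0, …, a_5) = (1, 2, 1, 2, 0, 1)

v_3(4/7) = 0 (numerator and denominator both coprime to 3), so x ∈ ℤ_3^×. Compute digits iteratively via a_i = x_i mod 3, x_{i+1} = (x_i − a_i)/3, with x_0 = x:
  x_0 = 4/7;  a_0 = 1;  x_1 = (x_0 − 1)/3 = -1/7
  x_1 = -1/7;  a_1 = 2;  x_2 = (x_1 − 2)/3 = -5/7
  x_2 = -5/7;  a_2 = 1;  x_3 = (x_2 − 1)/3 = -4/7
  x_3 = -4/7;  a_3 = 2;  x_4 = (x_3 − 2)/3 = -6/7
  x_4 = -6/7;  a_4 = 0;  x_5 = (x_4 − 0)/3 = -2/7
  x_5 = -2/7;  a_5 = 1;  x_6 = (x_5 − 1)/3 = -3/7
Digits: (1, 2, 1, 2, 0, 1).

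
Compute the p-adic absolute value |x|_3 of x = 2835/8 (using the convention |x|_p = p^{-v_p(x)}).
|2835/8|_3 = 1/81

Step 1 — compute v_3(x) by factoring powers of 3 out of the numerator and denominator: v_3(2835/8) = 4. Step 2 — apply |x|_p = p^{-v_p(x)} = 3^{-4} = 1/81.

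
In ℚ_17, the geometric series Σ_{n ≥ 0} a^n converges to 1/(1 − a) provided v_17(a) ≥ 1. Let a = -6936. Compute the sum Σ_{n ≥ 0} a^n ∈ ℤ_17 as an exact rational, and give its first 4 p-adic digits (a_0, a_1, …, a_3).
Σ a^n = 1/(1 − a) = 1/6937;  first 4 digits = (1, 0, 10, 15)

v_17(a) = 2 ≥ 1, so the series converges in ℤ_17 to 1/(1 − a) = 1/(1 − (-6936)) = 1/6937. Expand this rational in ℤ_17: compute digits iteratively via d_i = x_i mod 17, x_{i+1} = (x_i − d_i)/17. The first 4 digits are (1, 0, 10, 15).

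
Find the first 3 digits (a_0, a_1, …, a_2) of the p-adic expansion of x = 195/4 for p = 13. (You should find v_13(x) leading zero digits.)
(a_0, …, a_2) = (0, 7, 3)

v_13(195/4) = 1, so a_0 = ... = a_0 = 0. Factor out: x = 13^1 · u with u = 15/4 a unit in ℤ_13. Expand u iteratively via a_{v+i} = u_i mod 13, u_{i+1} = (u_i − a_{v+i})/13:
  u_0 = 15/4;  a_1 = 7;  u_1 = (u_0 − 7)/13 = -1/4
  u_1 = -1/4;  a_2 = 3;  u_2 = (u_1 − 3)/13 = -1/4
Digits: (0, 7, 3).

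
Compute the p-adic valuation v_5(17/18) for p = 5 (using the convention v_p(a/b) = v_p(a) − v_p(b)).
v_5(17/18) = 0

Factor powers of 5 from the numerator and denominator of the reduced fraction: 17 = 5^0 · 17 and 18 = 5^0 · 18. Apply v_p(a/b) = v_p(a) − v_p(b): v_5(17/18) = 0 − 0 = 0.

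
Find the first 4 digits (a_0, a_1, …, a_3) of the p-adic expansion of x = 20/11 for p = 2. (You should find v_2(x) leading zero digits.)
(a_0, …, a_3) = (0, 0, 1, 1)

v_2(20/11) = 2, so a_0 = ... = a_1 = 0. Factor out: x = 2^2 · u with u = 5/11 a unit in ℤ_2. Expand u iteratively via a_{v+i} = u_i mod 2, u_{i+1} = (u_i − a_{v+i})/2:
  u_0 = 5/11;  a_2 = 1;  u_1 = (u_0 − 1)/2 = -3/11
  u_1 = -3/11;  a_3 = 1;  u_2 = (u_1 − 1)/2 = -7/11
Digits: (0, 0, 1, 1).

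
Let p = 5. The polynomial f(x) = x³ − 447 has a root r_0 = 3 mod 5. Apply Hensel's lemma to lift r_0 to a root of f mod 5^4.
r_3 = 388 (mod 625)

Hensel: r_{i+1} = r_i − f(r_i)/f′(r_i) mod 5^{i+2}, where f′(x) = 3x². Iterate:
  r_0 = 3 (mod 5)
  r_1 = 13 (mod 25)
  r_2 = 13 (mod 125)
  r_3 = 388 (mod 625)
Final: r = 388 with f(r) ≡ 0 mod 5^4.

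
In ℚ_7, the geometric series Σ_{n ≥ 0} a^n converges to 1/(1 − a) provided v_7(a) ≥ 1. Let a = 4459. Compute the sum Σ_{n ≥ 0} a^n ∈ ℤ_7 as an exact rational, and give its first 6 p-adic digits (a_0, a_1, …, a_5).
Σ a^n = 1/(1 − a) = -1/4458;  first 6 digits = (1, 0, 0, 6, 1, 0)

v_7(a) = 3 ≥ 1, so the series converges in ℤ_7 to 1/(1 − a) = 1/(1 − 4459) = -1/4458. Expand this rational in ℤ_7: compute digits iteratively via d_i = x_i mod 7, x_{i+1} = (x_i − d_i)/7. The first 6 digits are (1, 0, 0, 6, 1, 0).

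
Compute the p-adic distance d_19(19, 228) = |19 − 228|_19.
d_19(19, 228) = 1/19

Step 1 — x − y = 19 − 228 = -209. Step 2 — v_19(-209) = 1 (factor: -209 = −(19^1 · 11); the sign does not affect v_p). Step 3 — |x − y|_19 = 19^{-1} = 1/19.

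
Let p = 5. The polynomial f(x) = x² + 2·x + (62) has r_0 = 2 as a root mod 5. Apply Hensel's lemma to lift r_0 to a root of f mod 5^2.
r_1 = 7 (mod 25)

Hensel: r_{i+1} = r_i − f(r_i)·(f′(r_i))^{-1} mod 5^{i+2}, f′(x) = 2x + 2. Iterate:
  r_0 = 2 (mod 5)
  r_1 = 7 (mod 25)
Final: r = 7 satisfies f(r) ≡ 0 mod 5^2.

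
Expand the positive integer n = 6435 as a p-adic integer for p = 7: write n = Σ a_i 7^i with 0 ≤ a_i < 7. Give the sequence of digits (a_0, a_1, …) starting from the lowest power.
(a_0, a_1, …) = (2, 2, 5, 4, 2)

Repeated division by 7 gives the digits low-to-high: 6435 = 2 + 2·7^1 + 5·7^2 + 4·7^3 + 2·7^4. Digit sequence: (2, 2, 5, 4, 2).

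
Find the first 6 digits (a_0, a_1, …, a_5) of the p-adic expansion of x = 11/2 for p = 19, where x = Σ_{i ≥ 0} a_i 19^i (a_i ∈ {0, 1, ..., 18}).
(a_0, …, a_5) = (15, 9, 9, 9, 9, 9)

v_19(11/2) = 0 (numerator and denominator both coprime to 19), so x ∈ ℤ_19^×. Compute digits iteratively via a_i = x_i mod 19, x_{i+1} = (x_i − a_i)/19, with x_0 = x:
  x_0 = 11/2;  a_0 = 15;  x_1 = (x_0 − 15)/19 = -1/2
  x_1 = -1/2;  a_1 = 9;  x_2 = (x_1 − 9)/19 = -1/2
  x_2 = -1/2;  a_2 = 9;  x_3 = (x_2 − 9)/19 = -1/2
  x_3 = -1/2;  a_3 = 9;  x_4 = (x_3 − 9)/19 = -1/2
  x_4 = -1/2;  a_4 = 9;  x_5 = (x_4 − 9)/19 = -1/2
  x_5 = -1/2;  a_5 = 9;  x_6 = (x_5 − 9)/19 = -1/2
Digits: (15, 9, 9, 9, 9, 9).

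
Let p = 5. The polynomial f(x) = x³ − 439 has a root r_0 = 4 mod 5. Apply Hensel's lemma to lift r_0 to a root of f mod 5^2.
r_1 = 4 (mod 25)

Hensel: r_{i+1} = r_i − f(r_i)/f′(r_i) mod 5^{i+2}, where f′(x) = 3x². Iterate:
  r_0 = 4 (mod 5)
  r_1 = 4 (mod 25)
Final: r = 4 with f(r) ≡ 0 mod 5^2.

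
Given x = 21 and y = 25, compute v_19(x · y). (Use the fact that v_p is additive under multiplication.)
v_19(525) = 0

v_p(x) = 0 (factor: 21 = 19^0 · 21); v_p(y) = 0 (factor: 25 = 19^0 · 25). Additivity: v_p(xy) = v_p(x) + v_p(y) = 0 + 0 = 0. (Direct check: xy = 525 = 19^0 · (525).)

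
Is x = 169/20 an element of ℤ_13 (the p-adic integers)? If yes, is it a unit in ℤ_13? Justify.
x ∈ ℤ_13 but not a unit; v_13(x) = 2 > 0

ℤ_13 = {x ∈ ℚ_13 : v_13(x) ≥ 0} and ℤ_13^× = {x ∈ ℤ_13 : v_13(x) = 0}. Here v_13(169/20) = v_13(num) − v_13(den) = 2; compare against these criteria.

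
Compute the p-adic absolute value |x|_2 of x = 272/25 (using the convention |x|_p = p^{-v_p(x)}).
|272/25|_2 = 1/16

Step 1 — compute v_2(x) by factoring powers of 2 out of the numerator and denominator: v_2(272/25) = 4. Step 2 — apply |x|_p = p^{-v_p(x)} = 2^{-4} = 1/16.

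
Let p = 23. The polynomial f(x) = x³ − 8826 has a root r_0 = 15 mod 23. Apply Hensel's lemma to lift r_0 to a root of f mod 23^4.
r_3 = 67152 (mod 279841)

Hensel: r_{i+1} = r_i − f(r_i)/f′(r_i) mod 23^{i+2}, where f′(x) = 3x². Iterate:
  r_0 = 15 (mod 23)
  r_1 = 498 (mod 529)
  r_2 = 6317 (mod 12167)
  r_3 = 67152 (mod 279841)
Final: r = 67152 with f(r) ≡ 0 mod 23^4.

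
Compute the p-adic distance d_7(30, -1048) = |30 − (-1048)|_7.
d_7(30, -1048) = 1/49

Step 1 — x − y = 30 − (-1048) = 1078. Step 2 — v_7(1078) = 2 (factor: 1078 = (7^2 · 22); the sign does not affect v_p). Step 3 — |x − y|_7 = 7^{-2} = 1/49.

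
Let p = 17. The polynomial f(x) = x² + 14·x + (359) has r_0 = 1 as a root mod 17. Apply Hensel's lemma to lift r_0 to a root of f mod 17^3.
r_2 = 4132 (mod 4913)

Hensel: r_{i+1} = r_i − f(r_i)·(f′(r_i))^{-1} mod 17^{i+2}, f′(x) = 2x + 14. Iterate:
  r_0 = 1 (mod 17)
  r_1 = 86 (mod 289)
  r_2 = 4132 (mod 4913)
Final: r = 4132 satisfies f(r) ≡ 0 mod 17^3.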